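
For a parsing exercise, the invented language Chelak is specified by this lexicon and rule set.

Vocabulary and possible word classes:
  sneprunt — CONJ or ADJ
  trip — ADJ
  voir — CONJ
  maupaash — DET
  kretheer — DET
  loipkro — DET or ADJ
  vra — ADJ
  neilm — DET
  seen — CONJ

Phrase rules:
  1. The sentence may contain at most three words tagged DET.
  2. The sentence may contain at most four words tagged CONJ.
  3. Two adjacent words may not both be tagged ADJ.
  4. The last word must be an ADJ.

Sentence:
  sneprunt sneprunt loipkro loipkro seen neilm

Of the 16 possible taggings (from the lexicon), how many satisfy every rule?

0

Candidates per position — 1:sneprunt {CONJ,ADJ}; 2:sneprunt {CONJ,ADJ}; 3:loipkro {DET,ADJ}; 4:loipkro {DET,ADJ}; 5:seen {CONJ}; 6:neilm {DET}.
There are 16 candidate sequences in total.
Rule 4 cannot be satisfied by any choice of tags from the lexicon.
So there is no consistent tagging.
Count = 0.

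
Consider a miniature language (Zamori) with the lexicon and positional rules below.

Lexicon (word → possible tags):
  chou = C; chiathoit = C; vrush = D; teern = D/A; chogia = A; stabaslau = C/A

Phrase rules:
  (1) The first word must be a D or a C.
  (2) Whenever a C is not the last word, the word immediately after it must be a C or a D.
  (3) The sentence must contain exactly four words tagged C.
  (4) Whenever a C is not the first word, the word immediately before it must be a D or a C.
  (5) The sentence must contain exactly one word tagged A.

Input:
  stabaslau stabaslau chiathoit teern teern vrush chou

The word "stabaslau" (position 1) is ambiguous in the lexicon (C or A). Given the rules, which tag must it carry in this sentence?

Candidates per position — 1:stabaslau {C,A}; 2:stabaslau {C,A}; 3:chiathoit {C}; 4:teern {D,A}; 5:teern {D,A}; 6:vrush {D}; 7:chou {C}.
Word 1 cannot be A — rule 1 would then fail for every completion. It is C.
Word 2 cannot be A — rule 2 would then fail for every completion. It is C.
Word 4 cannot be A — rule 2 would then fail for every completion. It is D.
Word 5 cannot be D — rule 5 would then fail for every completion. It is A.
The unique satisfying tagging is: C C C D A D C.
Checking: rule 1 satisfied; rule 2 satisfied; rule 3 satisfied; rule 4 satisfied; rule 5 satisfied.

C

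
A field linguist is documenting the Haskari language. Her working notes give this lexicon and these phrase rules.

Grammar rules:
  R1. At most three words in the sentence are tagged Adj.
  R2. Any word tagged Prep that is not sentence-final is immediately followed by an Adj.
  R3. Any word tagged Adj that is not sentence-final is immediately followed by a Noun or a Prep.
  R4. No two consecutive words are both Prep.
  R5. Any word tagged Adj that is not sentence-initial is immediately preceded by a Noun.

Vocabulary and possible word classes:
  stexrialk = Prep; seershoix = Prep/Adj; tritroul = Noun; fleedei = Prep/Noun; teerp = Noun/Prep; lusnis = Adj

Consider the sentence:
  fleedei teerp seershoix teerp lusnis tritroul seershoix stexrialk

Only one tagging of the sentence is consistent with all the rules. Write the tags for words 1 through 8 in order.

Candidates per position — 1:fleedei {Prep,Noun}; 2:teerp {Noun,Prep}; 3:seershoix {Prep,Adj}; 4:teerp {Noun,Prep}; 5:lusnis {Adj}; 6:tritroul {Noun}; 7:seershoix {Prep,Adj}; 8:stexrialk {Prep}.
At position 1, choosing Prep makes rule 2 impossible to satisfy; hence Noun.
At position 3, choosing Prep makes rule 2 impossible to satisfy; hence Adj.
At position 4, choosing Prep makes rule 5 impossible to satisfy; hence Noun.
At position 7, choosing Prep makes rule 2 impossible to satisfy; hence Adj.
At position 2, choosing Prep makes rule 5 impossible to satisfy; hence Noun.
That leaves exactly one tagging: Noun Noun Adj Noun Adj Noun Adj Prep.
Rule-by-rule: rule 1 satisfied; rule 2 satisfied; rule 3 satisfied; rule 4 satisfied; rule 5 satisfied.

Noun Noun Adj Noun Adj Noun Adj Prep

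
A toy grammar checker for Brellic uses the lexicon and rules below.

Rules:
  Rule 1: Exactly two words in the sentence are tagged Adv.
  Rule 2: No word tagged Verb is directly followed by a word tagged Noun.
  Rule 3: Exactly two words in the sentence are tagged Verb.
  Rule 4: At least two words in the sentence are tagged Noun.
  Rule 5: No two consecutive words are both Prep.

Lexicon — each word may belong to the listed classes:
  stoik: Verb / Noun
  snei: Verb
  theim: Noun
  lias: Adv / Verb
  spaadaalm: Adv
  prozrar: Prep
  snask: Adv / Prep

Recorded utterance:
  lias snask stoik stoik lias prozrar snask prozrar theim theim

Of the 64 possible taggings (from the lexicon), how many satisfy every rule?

3

Candidates per position — 1:lias {Adv,Verb}; 2:snask {Adv,Prep}; 3:stoik {Verb,Noun}; 4:stoik {Verb,Noun}; 5:lias {Adv,Verb}; 6:prozrar {Prep}; 7:snask {Adv,Prep}; 8:prozrar {Prep}; 9:theim {Noun}; 10:theim {Noun}.
There are 64 candidate sequences in total.
The sequences that satisfy every rule: Adv Prep Noun Verb Verb Prep Adv Prep Noun Noun; Verb Adv Noun Noun Verb Prep Adv Prep Noun Noun; Verb Prep Noun Verb Adv Prep Adv Prep Noun Noun.
Count = 3.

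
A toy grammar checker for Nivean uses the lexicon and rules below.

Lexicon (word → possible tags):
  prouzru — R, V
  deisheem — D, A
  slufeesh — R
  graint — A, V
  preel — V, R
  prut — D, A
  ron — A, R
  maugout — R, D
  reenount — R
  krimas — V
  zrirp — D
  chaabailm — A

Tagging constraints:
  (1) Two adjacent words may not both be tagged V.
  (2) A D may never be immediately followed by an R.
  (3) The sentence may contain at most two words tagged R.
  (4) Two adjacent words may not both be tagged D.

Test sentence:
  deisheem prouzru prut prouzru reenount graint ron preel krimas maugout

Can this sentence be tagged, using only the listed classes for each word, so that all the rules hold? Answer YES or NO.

YES

Candidates per position — 1:deisheem {D,A}; 2:prouzru {R,V}; 3:prut {D,A}; 4:prouzru {R,V}; 5:reenount {R}; 6:graint {A,V}; 7:ron {A,R}; 8:preel {V,R}; 9:krimas {V}; 10:maugout {R,D}.
One satisfying assignment: D V D V R V A R V D.
Check: rule 1 ✓; rule 2 ✓; rule 3 ✓; rule 4 ✓.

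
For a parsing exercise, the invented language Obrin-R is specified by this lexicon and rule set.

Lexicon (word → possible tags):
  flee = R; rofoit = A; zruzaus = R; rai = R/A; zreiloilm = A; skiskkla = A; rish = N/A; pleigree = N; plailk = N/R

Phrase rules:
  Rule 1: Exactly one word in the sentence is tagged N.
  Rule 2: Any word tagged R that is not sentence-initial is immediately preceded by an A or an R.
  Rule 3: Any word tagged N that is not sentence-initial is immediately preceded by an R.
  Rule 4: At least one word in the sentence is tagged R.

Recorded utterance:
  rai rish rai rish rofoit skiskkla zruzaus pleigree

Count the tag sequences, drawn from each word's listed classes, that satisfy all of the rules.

4

Candidates per position — 1:rai {R,A}; 2:rish {N,A}; 3:rai {R,A}; 4:rish {N,A}; 5:rofoit {A}; 6:skiskkla {A}; 7:zruzaus {R}; 8:pleigree {N}.
There are 16 candidate sequences in total.
The sequences that satisfy every rule: R A R A A A R N; R A A A A A R N; A A R A A A R N; A A A A A A R N.
Count = 4.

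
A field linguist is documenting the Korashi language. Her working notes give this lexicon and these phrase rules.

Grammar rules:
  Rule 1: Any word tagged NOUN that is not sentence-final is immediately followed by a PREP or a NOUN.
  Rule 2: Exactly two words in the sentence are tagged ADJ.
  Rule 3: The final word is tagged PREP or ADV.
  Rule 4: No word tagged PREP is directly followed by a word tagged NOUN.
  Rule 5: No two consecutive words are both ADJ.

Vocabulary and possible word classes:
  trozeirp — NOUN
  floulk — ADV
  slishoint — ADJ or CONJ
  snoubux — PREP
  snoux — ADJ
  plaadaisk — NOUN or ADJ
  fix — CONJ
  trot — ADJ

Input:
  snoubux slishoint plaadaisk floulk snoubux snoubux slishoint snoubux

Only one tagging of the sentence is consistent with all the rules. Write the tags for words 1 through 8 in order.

PREP CONJ ADJ ADV PREP PREP ADJ PREP

Candidates per position — 1:snoubux {PREP}; 2:slishoint {ADJ,CONJ}; 3:plaadaisk {NOUN,ADJ}; 4:floulk {ADV}; 5:snoubux {PREP}; 6:snoubux {PREP}; 7:slishoint {ADJ,CONJ}; 8:snoubux {PREP}.
At position 3, choosing NOUN makes rule 1 impossible to satisfy; hence ADJ.
At position 2, choosing ADJ makes rule 5 impossible to satisfy; hence CONJ.
At position 7, choosing CONJ makes rule 2 impossible to satisfy; hence ADJ.
The only consistent sequence is: PREP CONJ ADJ ADV PREP PREP ADJ PREP.
Rule-by-rule: rule 1 holds; rule 2 holds; rule 3 holds; rule 4 holds; rule 5 holds.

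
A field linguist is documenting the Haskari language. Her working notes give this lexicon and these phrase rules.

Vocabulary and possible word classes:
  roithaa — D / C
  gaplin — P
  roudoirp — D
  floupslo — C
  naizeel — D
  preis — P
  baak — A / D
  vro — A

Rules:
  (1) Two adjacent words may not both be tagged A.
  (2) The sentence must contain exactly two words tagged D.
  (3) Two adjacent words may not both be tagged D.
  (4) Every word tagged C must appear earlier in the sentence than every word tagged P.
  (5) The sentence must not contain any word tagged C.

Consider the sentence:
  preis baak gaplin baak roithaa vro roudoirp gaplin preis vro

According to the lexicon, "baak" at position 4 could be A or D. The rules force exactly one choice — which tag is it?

A

Candidates per position — 1:preis {P}; 2:baak {A,D}; 3:gaplin {P}; 4:baak {A,D}; 5:roithaa {D,C}; 6:vro {A}; 7:roudoirp {D}; 8:gaplin {P}; 9:preis {P}; 10:vro {A}.
At position 5, choosing C makes rule 4 impossible to satisfy; hence D.
At position 2, choosing D makes rule 2 impossible to satisfy; hence A.
At position 4, choosing D makes rule 2 impossible to satisfy; hence A.
The only consistent sequence is: P A P A D A D P P A.
Rule-by-rule: rule 1 satisfied; rule 2 satisfied; rule 3 satisfied; rule 4 satisfied; rule 5 satisfied.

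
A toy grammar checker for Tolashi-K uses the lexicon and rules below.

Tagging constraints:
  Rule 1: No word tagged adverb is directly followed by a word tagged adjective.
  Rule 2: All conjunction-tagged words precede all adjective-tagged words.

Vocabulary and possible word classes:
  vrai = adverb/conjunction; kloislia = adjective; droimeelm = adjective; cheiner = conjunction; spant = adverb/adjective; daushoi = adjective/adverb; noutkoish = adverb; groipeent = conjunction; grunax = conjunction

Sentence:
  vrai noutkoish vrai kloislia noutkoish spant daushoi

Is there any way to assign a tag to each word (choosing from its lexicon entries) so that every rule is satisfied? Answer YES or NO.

Candidates per position — 1:vrai {adverb,conjunction}; 2:noutkoish {adverb}; 3:vrai {adverb,conjunction}; 4:kloislia {adjective}; 5:noutkoish {adverb}; 6:spant {adverb,adjective}; 7:daushoi {adjective,adverb}.
One satisfying assignment: conjunction adverb conjunction adjective adverb adverb adverb.
Check: rule 1 holds; rule 2 holds.

YES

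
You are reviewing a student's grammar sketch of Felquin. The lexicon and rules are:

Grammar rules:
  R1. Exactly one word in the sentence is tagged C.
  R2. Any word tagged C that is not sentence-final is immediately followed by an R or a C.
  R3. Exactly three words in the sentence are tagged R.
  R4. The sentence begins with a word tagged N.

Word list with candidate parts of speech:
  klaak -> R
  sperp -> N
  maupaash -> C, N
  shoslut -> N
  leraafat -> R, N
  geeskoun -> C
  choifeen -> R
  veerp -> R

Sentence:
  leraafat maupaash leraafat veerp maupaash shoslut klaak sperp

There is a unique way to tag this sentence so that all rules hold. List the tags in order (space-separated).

Candidates per position — 1:leraafat {R,N}; 2:maupaash {C,N}; 3:leraafat {R,N}; 4:veerp {R}; 5:maupaash {C,N}; 6:shoslut {N}; 7:klaak {R}; 8:sperp {N}.
If word 1 were R, no tagging could satisfy rule 4; so word 1 is N.
If word 3 were N, no tagging could satisfy rule 3; so word 3 is R.
If word 5 were C, no tagging could satisfy rule 2; so word 5 is N.
If word 2 were N, no tagging could satisfy rule 1; so word 2 is C.
So the tagging must be: N C R R N N R N.
Rule-by-rule: rule 1 satisfied; rule 2 satisfied; rule 3 satisfied; rule 4 satisfied.

N C R R N N R N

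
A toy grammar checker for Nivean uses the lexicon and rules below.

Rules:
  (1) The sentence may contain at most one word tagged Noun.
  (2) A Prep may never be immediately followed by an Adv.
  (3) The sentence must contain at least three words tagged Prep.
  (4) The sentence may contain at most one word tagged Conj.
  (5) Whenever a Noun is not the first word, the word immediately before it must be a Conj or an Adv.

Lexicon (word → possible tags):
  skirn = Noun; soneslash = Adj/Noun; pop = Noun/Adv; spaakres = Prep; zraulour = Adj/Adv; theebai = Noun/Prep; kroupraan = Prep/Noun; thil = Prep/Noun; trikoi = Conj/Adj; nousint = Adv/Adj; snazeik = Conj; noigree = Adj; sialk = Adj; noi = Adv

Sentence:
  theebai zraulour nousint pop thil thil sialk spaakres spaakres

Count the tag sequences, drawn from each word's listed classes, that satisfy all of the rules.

9

Candidates per position — 1:theebai {Noun,Prep}; 2:zraulour {Adj,Adv}; 3:nousint {Adv,Adj}; 4:pop {Noun,Adv}; 5:thil {Prep,Noun}; 6:thil {Prep,Noun}; 7:sialk {Adj}; 8:spaakres {Prep}; 9:spaakres {Prep}.
There are 64 candidate sequences in total.
Checking each against the rules leaves 9 sequences.
Count = 9.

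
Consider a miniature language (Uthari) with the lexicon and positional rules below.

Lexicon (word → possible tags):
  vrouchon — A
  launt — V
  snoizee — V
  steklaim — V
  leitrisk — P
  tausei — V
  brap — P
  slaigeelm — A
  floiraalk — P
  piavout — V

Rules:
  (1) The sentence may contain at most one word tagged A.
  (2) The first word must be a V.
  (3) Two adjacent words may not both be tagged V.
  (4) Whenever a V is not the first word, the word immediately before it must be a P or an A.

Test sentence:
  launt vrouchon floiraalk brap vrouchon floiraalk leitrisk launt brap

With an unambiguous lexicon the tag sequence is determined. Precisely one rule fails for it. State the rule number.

Fixed tagging: V A P P A P P V P.
Rule check: R1 fail, R2 pass, R3 pass, R4 pass.
Only rule 1 fails.

1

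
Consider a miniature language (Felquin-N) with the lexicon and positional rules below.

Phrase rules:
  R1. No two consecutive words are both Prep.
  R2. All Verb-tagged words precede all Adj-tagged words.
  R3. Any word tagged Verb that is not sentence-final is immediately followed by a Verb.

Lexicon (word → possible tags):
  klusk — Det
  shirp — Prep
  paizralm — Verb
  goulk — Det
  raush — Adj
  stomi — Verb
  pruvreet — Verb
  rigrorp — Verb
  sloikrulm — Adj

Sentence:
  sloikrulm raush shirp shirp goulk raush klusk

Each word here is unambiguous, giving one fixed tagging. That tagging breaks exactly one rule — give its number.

Fixed tagging: Adj Adj Prep Prep Det Adj Det.
Rule check: R1 fails, R2 ok, R3 ok.
Only rule 1 fails.

1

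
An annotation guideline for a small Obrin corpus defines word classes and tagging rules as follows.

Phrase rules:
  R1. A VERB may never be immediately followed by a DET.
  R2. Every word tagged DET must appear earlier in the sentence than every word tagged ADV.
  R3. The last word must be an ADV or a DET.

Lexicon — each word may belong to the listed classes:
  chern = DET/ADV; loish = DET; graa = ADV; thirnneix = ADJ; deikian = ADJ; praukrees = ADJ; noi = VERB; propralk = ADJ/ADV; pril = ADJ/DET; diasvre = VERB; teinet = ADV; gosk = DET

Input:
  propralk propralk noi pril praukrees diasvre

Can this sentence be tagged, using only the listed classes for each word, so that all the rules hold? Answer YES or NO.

NO

Candidates per position — 1:propralk {ADJ,ADV}; 2:propralk {ADJ,ADV}; 3:noi {VERB}; 4:pril {ADJ,DET}; 5:praukrees {ADJ}; 6:diasvre {VERB}.
Rule 3 cannot be satisfied by any choice of tags from the lexicon.
So there is no consistent tagging.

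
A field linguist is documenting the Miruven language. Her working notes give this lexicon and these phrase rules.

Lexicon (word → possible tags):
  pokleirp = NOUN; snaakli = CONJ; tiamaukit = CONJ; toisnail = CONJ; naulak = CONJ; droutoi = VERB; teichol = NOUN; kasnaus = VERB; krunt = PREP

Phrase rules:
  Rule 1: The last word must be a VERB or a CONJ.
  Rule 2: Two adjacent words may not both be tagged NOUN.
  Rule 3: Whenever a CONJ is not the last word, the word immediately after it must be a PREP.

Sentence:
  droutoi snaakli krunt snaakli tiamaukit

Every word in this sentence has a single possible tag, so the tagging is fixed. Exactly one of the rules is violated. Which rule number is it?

3

Fixed tagging: VERB CONJ PREP CONJ CONJ.
Rule check: R1 holds, R2 holds, R3 violated.
Only rule 3 fails.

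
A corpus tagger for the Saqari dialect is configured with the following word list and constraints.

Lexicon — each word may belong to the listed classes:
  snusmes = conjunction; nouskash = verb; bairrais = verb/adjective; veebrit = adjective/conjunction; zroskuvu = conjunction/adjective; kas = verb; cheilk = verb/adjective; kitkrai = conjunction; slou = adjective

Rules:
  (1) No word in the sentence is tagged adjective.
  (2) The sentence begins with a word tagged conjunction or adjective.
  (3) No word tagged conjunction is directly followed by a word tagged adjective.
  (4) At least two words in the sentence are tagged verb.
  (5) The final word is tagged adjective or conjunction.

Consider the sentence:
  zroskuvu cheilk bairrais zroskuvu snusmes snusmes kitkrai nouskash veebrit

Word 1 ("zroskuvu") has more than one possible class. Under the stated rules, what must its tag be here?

Candidates per position — 1:zroskuvu {conjunction,adjective}; 2:cheilk {verb,adjective}; 3:bairrais {verb,adjective}; 4:zroskuvu {conjunction,adjective}; 5:snusmes {conjunction}; 6:snusmes {conjunction}; 7:kitkrai {conjunction}; 8:nouskash {verb}; 9:veebrit {adjective,conjunction}.
Position 1: adjective is ruled out by rule 1; that leaves conjunction.
Position 2: adjective is ruled out by rule 1; that leaves verb.
Position 3: adjective is ruled out by rule 1; that leaves verb.
Position 4: adjective is ruled out by rule 1; that leaves conjunction.
Position 9: adjective is ruled out by rule 1; that leaves conjunction.
So the tagging must be: conjunction verb verb conjunction conjunction conjunction conjunction verb conjunction.
Check: rule 1 ok; rule 2 ok; rule 3 ok; rule 4 ok; rule 5 ok.

conjunction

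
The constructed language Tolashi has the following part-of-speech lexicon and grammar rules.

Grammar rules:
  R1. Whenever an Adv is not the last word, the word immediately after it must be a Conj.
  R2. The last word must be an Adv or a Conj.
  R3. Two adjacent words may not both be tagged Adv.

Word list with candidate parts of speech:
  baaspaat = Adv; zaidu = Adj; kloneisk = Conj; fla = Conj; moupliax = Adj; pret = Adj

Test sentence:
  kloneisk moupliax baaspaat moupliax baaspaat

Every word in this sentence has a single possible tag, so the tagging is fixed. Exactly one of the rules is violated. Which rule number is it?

1

Fixed tagging: Conj Adj Adv Adj Adv.
Checking each rule: R1 violated, R2 holds, R3 holds.
Only rule 1 fails.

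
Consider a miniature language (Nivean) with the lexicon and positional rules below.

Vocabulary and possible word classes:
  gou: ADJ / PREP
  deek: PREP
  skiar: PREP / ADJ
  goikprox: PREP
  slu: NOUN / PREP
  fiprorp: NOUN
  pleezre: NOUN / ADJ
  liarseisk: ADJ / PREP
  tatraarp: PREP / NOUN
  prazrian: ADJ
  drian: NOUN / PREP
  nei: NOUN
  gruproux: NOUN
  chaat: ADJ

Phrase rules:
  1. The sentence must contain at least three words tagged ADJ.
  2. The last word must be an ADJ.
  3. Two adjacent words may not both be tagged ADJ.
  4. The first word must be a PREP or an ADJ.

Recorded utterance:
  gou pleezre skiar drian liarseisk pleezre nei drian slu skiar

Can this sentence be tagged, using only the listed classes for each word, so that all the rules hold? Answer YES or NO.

Candidates per position — 1:gou {ADJ,PREP}; 2:pleezre {NOUN,ADJ}; 3:skiar {PREP,ADJ}; 4:drian {NOUN,PREP}; 5:liarseisk {ADJ,PREP}; 6:pleezre {NOUN,ADJ}; 7:nei {NOUN}; 8:drian {NOUN,PREP}; 9:slu {NOUN,PREP}; 10:skiar {PREP,ADJ}.
One satisfying assignment: ADJ NOUN PREP PREP ADJ NOUN NOUN PREP NOUN ADJ.
Verifying each rule — rule 1 ok; rule 2 ok; rule 3 ok; rule 4 ok.

YES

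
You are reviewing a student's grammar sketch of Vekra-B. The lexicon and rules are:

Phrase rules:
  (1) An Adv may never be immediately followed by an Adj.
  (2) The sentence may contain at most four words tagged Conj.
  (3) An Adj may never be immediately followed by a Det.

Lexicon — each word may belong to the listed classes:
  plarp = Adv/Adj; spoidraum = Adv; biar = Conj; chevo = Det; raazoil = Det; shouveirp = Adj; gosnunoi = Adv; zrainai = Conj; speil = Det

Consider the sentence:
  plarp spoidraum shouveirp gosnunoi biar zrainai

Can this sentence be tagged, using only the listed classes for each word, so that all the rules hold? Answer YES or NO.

NO

Candidates per position — 1:plarp {Adv,Adj}; 2:spoidraum {Adv}; 3:shouveirp {Adj}; 4:gosnunoi {Adv}; 5:biar {Conj}; 6:zrainai {Conj}.
Rule 1 cannot be satisfied by any choice of tags from the lexicon.
So there is no consistent tagging.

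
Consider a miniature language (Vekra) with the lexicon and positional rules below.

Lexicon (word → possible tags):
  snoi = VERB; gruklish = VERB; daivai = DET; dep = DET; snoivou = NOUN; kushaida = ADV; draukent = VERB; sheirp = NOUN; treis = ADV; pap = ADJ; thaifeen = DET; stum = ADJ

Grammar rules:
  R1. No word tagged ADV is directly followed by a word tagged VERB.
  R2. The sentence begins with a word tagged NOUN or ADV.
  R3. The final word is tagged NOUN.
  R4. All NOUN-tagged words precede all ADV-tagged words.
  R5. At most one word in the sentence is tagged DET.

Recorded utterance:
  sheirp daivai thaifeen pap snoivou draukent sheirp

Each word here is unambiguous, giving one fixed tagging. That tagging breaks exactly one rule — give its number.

Fixed tagging: NOUN DET DET ADJ NOUN VERB NOUN.
Rule check: R1 pass, R2 pass, R3 pass, R4 pass, R5 fail.
Only rule 5 fails.

5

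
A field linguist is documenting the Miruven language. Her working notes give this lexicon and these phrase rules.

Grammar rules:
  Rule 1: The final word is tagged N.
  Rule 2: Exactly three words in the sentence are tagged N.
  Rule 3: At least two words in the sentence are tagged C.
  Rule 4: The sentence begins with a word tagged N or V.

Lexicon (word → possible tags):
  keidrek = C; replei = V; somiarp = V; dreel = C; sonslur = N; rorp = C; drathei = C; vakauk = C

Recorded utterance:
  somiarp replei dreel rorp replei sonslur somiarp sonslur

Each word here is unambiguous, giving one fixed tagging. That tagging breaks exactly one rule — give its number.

Fixed tagging: V V C C V N V N.
Rule check: R1 ✓, R2 ✗, R3 ✓, R4 ✓.
Only rule 2 fails.

2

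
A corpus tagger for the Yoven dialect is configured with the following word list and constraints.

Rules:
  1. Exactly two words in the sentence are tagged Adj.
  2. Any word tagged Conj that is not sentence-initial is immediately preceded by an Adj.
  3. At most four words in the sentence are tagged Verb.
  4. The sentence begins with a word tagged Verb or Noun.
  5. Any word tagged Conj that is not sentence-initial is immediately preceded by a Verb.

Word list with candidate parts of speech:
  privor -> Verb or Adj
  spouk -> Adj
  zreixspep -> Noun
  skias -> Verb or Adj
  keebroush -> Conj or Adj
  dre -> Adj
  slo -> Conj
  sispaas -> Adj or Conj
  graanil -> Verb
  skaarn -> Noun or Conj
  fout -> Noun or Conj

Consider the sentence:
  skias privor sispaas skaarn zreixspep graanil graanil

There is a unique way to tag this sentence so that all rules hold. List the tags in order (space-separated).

Candidates per position — 1:skias {Verb,Adj}; 2:privor {Verb,Adj}; 3:sispaas {Adj,Conj}; 4:skaarn {Noun,Conj}; 5:zreixspep {Noun}; 6:graanil {Verb}; 7:graanil {Verb}.
Word 1 cannot be Adj — rule 4 would then fail for every completion. It is Verb.
Word 2 cannot be Verb — rule 1 would then fail for every completion. It is Adj.
Word 3 cannot be Conj — rule 1 would then fail for every completion. It is Adj.
Word 4 cannot be Conj — rule 5 would then fail for every completion. It is Noun.
The unique satisfying tagging is: Verb Adj Adj Noun Noun Verb Verb.
Check: rule 1 satisfied; rule 2 satisfied; rule 3 satisfied; rule 4 satisfied; rule 5 satisfied.

Verb Adj Adj Noun Noun Verb Verb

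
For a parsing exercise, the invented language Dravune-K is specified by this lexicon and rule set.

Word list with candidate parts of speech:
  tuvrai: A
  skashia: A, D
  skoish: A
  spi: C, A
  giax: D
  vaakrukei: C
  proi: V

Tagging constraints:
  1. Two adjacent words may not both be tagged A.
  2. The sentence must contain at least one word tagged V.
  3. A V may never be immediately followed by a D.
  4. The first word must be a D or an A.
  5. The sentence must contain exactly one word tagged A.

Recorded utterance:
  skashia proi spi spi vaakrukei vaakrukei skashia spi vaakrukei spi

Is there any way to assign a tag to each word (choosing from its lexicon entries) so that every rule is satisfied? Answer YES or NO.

Candidates per position — 1:skashia {A,D}; 2:proi {V}; 3:spi {C,A}; 4:spi {C,A}; 5:vaakrukei {C}; 6:vaakrukei {C}; 7:skashia {A,D}; 8:spi {C,A}; 9:vaakrukei {C}; 10:spi {C,A}.
One satisfying assignment: D V C A C C D C C C.
Verifying each rule — rule 1 ok; rule 2 ok; rule 3 ok; rule 4 ok; rule 5 ok.

YES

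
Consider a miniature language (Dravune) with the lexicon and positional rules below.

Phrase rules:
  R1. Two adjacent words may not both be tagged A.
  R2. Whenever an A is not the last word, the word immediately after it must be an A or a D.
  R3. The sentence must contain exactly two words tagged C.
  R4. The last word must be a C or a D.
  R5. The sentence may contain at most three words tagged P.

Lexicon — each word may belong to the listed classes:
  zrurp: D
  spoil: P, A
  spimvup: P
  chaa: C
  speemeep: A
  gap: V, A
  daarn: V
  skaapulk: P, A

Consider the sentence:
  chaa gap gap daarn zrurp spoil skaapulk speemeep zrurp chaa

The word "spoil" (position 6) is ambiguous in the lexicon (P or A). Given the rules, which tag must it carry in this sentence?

Candidates per position — 1:chaa {C}; 2:gap {V,A}; 3:gap {V,A}; 4:daarn {V}; 5:zrurp {D}; 6:spoil {P,A}; 7:skaapulk {P,A}; 8:speemeep {A}; 9:zrurp {D}; 10:chaa {C}.
Position 2: tagging it A would leave rule 2 unsatisfiable, so it must be V.
Position 3: tagging it A would leave rule 2 unsatisfiable, so it must be V.
Position 7: tagging it A would leave rule 1 unsatisfiable, so it must be P.
Position 6: tagging it A would leave rule 2 unsatisfiable, so it must be P.
The only consistent sequence is: C V V V D P P A D C.
Verifying each rule — rule 1 ok; rule 2 ok; rule 3 ok; rule 4 ok; rule 5 ok.

P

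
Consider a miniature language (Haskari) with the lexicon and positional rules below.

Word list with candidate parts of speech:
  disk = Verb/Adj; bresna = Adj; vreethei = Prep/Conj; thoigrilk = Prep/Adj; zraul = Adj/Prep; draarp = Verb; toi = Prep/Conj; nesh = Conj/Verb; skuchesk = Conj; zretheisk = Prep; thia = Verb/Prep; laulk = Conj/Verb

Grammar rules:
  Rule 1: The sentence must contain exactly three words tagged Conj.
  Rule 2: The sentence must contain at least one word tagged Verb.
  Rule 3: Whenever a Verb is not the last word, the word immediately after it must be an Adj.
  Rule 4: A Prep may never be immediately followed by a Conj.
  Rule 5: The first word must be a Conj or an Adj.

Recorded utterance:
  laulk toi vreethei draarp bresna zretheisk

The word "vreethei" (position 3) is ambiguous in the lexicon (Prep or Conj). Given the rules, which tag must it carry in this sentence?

Candidates per position — 1:laulk {Conj,Verb}; 2:toi {Prep,Conj}; 3:vreethei {Prep,Conj}; 4:draarp {Verb}; 5:bresna {Adj}; 6:zretheisk {Prep}.
If word 1 were Verb, no tagging could satisfy rule 1; so word 1 is Conj.
If word 2 were Prep, no tagging could satisfy rule 1; so word 2 is Conj.
If word 3 were Prep, no tagging could satisfy rule 1; so word 3 is Conj.
So the tagging must be: Conj Conj Conj Verb Adj Prep.
Check: rule 1 satisfied; rule 2 satisfied; rule 3 satisfied; rule 4 satisfied; rule 5 satisfied.

Conj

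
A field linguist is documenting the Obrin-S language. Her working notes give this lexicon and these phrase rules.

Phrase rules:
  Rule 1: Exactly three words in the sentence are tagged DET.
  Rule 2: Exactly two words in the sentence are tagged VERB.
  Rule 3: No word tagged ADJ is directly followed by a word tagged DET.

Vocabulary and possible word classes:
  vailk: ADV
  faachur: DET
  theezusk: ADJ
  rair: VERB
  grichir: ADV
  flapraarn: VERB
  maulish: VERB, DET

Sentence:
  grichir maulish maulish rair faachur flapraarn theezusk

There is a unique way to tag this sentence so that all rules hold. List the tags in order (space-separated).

Candidates per position — 1:grichir {ADV}; 2:maulish {VERB,DET}; 3:maulish {VERB,DET}; 4:rair {VERB}; 5:faachur {DET}; 6:flapraarn {VERB}; 7:theezusk {ADJ}.
Word 2 cannot be VERB — rule 1 would then fail for every completion. It is DET.
Word 3 cannot be VERB — rule 1 would then fail for every completion. It is DET.
The only consistent sequence is: ADV DET DET VERB DET VERB ADJ.
Check: rule 1 satisfied; rule 2 satisfied; rule 3 satisfied.

ADV DET DET VERB DET VERB ADJ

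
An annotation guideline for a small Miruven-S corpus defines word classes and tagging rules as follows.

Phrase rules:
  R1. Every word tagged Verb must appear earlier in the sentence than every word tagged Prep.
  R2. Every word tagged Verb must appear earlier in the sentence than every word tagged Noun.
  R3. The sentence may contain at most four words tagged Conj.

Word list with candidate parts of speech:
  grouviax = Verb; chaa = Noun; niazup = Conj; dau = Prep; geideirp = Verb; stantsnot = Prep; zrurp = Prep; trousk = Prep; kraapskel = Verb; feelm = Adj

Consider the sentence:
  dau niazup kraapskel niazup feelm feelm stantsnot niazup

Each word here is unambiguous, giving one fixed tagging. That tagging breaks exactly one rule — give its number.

1

Fixed tagging: Prep Conj Verb Conj Adj Adj Prep Conj.
Applying the rules: R1 fail, R2 pass, R3 pass.
Only rule 1 fails.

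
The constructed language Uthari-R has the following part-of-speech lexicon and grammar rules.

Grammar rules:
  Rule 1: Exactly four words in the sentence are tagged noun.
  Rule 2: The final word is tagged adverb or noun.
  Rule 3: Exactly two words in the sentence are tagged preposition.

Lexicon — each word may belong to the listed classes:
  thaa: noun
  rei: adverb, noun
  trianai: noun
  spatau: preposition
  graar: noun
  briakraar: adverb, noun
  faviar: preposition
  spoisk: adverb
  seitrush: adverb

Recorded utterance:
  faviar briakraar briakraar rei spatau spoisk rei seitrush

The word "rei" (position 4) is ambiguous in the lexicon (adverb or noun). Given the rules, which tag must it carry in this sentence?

Candidates per position — 1:faviar {preposition}; 2:briakraar {adverb,noun}; 3:briakraar {adverb,noun}; 4:rei {adverb,noun}; 5:spatau {preposition}; 6:spoisk {adverb}; 7:rei {adverb,noun}; 8:seitrush {adverb}.
Word 2 cannot be adverb — rule 1 would then fail for every completion. It is noun.
Word 3 cannot be adverb — rule 1 would then fail for every completion. It is noun.
Word 4 cannot be adverb — rule 1 would then fail for every completion. It is noun.
Word 7 cannot be adverb — rule 1 would then fail for every completion. It is noun.
The only consistent sequence is: preposition noun noun noun preposition adverb noun adverb.
Verifying each rule — rule 1 satisfied; rule 2 satisfied; rule 3 satisfied.

noun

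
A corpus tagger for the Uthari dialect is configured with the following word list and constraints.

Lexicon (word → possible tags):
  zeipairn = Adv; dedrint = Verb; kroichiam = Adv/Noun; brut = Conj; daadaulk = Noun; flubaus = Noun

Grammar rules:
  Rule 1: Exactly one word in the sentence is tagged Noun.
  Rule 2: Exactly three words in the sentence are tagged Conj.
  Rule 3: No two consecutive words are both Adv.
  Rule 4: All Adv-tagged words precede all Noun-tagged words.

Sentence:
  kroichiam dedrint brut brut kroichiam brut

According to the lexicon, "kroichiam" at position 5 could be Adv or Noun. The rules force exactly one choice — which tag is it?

Noun

Candidates per position — 1:kroichiam {Adv,Noun}; 2:dedrint {Verb}; 3:brut {Conj}; 4:brut {Conj}; 5:kroichiam {Adv,Noun}; 6:brut {Conj}.
Position 5: the remaining choice is settled jointly with positions 1 — only Noun at position 5 is part of a tagging that satisfies every rule.
The unique satisfying tagging is: Adv Verb Conj Conj Noun Conj.
Verifying each rule — rule 1 ✓; rule 2 ✓; rule 3 ✓; rule 4 ✓.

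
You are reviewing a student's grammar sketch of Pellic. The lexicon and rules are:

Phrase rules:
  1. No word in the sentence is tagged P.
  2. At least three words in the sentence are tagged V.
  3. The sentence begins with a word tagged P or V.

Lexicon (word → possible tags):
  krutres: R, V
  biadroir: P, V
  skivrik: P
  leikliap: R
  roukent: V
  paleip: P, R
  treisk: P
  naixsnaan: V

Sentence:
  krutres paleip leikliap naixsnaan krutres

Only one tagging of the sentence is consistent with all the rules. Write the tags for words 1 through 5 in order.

V R R V V

Candidates per position — 1:krutres {R,V}; 2:paleip {P,R}; 3:leikliap {R}; 4:naixsnaan {V}; 5:krutres {R,V}.
Word 1 cannot be R — rule 2 would then fail for every completion. It is V.
Word 2 cannot be P — rule 1 would then fail for every completion. It is R.
Word 5 cannot be R — rule 2 would then fail for every completion. It is V.
So the tagging must be: V R R V V.
Checking: rule 1 ok; rule 2 ok; rule 3 ok.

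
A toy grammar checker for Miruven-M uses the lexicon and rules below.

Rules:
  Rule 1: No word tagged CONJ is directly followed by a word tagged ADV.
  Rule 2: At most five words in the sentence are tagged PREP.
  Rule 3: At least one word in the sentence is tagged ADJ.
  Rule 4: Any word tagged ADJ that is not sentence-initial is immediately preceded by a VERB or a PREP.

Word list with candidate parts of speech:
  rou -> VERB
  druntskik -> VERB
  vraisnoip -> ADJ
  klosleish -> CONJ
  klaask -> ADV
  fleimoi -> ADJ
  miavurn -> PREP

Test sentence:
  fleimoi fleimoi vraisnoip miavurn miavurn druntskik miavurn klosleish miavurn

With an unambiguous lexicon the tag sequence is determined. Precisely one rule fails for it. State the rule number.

Fixed tagging: ADJ ADJ ADJ PREP PREP VERB PREP CONJ PREP.
Rule check: R1 pass, R2 pass, R3 pass, R4 fail.
Only rule 4 fails.

4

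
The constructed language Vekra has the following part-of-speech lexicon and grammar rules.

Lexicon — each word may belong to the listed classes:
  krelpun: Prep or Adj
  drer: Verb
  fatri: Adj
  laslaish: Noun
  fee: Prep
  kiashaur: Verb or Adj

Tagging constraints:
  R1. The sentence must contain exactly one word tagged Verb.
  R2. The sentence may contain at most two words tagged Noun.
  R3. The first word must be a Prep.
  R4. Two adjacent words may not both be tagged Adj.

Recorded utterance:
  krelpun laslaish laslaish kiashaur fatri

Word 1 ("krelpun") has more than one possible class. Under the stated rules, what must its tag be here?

Prep

Candidates per position — 1:krelpun {Prep,Adj}; 2:laslaish {Noun}; 3:laslaish {Noun}; 4:kiashaur {Verb,Adj}; 5:fatri {Adj}.
Position 1: tagging it Adj would leave rule 3 unsatisfiable, so it must be Prep.
Position 4: tagging it Adj would leave rule 1 unsatisfiable, so it must be Verb.
The unique satisfying tagging is: Prep Noun Noun Verb Adj.
Rule-by-rule: rule 1 holds; rule 2 holds; rule 3 holds; rule 4 holds.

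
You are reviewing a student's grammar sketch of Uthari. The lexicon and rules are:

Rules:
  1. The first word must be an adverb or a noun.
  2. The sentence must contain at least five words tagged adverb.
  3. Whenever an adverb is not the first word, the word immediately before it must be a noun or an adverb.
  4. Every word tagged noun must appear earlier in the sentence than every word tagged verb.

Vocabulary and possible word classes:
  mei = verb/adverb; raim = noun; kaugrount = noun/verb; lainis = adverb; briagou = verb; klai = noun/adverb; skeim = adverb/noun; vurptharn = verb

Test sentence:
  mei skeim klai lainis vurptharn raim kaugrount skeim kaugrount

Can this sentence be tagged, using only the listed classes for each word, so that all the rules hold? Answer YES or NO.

Candidates per position — 1:mei {verb,adverb}; 2:skeim {adverb,noun}; 3:klai {noun,adverb}; 4:lainis {adverb}; 5:vurptharn {verb}; 6:raim {noun}; 7:kaugrount {noun,verb}; 8:skeim {adverb,noun}; 9:kaugrount {noun,verb}.
Rule 4 cannot be satisfied by any choice of tags from the lexicon.
So there is no consistent tagging.

NO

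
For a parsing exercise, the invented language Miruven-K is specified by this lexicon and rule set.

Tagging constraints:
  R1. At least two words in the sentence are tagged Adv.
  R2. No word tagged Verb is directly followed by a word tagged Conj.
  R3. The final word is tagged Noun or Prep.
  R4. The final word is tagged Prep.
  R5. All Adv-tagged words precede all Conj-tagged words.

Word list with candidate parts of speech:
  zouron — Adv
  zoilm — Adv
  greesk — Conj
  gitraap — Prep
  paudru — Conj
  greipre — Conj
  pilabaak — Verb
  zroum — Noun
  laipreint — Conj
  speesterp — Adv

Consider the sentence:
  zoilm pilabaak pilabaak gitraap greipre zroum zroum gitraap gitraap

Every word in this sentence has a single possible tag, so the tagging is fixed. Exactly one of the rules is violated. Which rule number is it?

Fixed tagging: Adv Verb Verb Prep Conj Noun Noun Prep Prep.
Checking each rule: R1 fails, R2 ok, R3 ok, R4 ok, R5 ok.
Only rule 1 fails.

1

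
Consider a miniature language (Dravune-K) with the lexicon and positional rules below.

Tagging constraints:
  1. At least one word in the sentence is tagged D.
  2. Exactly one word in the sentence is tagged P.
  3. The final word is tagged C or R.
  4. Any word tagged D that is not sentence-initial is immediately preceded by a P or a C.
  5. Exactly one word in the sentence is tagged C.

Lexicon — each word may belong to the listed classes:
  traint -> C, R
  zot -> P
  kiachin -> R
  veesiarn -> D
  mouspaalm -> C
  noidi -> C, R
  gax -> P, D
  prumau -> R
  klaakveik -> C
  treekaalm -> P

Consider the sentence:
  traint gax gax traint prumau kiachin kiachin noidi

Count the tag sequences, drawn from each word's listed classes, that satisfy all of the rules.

4

Candidates per position — 1:traint {C,R}; 2:gax {P,D}; 3:gax {P,D}; 4:traint {C,R}; 5:prumau {R}; 6:kiachin {R}; 7:kiachin {R}; 8:noidi {C,R}.
There are 32 candidate sequences in total.
The sequences that satisfy every rule: C P D R R R R R; C D P R R R R R; R P D C R R R R; R P D R R R R C.
Count = 4.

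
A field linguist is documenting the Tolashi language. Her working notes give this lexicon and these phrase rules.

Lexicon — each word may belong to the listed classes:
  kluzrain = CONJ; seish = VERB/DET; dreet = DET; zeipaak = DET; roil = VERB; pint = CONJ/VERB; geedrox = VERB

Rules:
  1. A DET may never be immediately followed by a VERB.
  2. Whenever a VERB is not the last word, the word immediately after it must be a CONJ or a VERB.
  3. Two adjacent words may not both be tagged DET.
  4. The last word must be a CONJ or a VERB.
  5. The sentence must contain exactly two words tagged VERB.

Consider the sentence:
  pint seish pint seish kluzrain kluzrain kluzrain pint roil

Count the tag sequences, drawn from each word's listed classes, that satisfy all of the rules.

Candidates per position — 1:pint {CONJ,VERB}; 2:seish {VERB,DET}; 3:pint {CONJ,VERB}; 4:seish {VERB,DET}; 5:kluzrain {CONJ}; 6:kluzrain {CONJ}; 7:kluzrain {CONJ}; 8:pint {CONJ,VERB}; 9:roil {VERB}.
There are 32 candidate sequences in total.
The sequences that satisfy every rule: CONJ VERB CONJ DET CONJ CONJ CONJ CONJ VERB; CONJ DET CONJ VERB CONJ CONJ CONJ CONJ VERB; CONJ DET CONJ DET CONJ CONJ CONJ VERB VERB.
Count = 3.

3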